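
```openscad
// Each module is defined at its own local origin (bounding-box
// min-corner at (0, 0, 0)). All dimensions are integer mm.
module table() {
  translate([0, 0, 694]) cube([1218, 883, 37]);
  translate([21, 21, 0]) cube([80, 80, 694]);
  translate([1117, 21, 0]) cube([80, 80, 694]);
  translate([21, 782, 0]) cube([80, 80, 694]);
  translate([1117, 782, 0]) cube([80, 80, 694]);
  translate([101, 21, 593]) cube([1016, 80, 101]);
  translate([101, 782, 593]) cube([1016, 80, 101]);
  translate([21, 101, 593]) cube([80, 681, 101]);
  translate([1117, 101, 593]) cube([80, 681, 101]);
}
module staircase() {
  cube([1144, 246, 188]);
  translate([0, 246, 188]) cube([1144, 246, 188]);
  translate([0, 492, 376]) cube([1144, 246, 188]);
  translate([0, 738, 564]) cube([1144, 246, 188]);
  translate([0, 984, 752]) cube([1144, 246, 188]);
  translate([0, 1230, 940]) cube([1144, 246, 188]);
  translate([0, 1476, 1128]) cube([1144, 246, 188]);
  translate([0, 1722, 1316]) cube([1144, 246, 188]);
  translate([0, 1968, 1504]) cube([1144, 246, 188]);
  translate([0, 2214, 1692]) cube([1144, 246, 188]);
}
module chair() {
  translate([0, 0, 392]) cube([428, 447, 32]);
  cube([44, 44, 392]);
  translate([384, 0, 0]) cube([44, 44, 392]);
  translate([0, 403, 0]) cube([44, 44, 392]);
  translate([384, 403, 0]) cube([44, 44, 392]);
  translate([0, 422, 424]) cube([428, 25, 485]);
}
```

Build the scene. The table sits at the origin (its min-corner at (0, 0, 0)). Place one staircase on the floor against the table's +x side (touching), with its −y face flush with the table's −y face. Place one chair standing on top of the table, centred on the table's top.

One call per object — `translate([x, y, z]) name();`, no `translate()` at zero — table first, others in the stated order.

table();
translate([1218, 0, 0]) staircase();
translate([395, 218, 731]) chair();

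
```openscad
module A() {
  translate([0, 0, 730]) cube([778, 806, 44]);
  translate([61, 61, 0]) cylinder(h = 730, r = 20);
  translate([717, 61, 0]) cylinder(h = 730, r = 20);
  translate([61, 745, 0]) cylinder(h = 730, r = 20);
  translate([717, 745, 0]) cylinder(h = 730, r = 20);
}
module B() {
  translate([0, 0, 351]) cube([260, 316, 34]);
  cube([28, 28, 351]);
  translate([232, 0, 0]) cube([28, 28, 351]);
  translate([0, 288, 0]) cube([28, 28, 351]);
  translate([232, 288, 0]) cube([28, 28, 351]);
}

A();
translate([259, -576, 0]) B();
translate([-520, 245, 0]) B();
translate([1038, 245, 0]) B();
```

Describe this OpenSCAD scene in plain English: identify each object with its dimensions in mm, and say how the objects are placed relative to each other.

A is a table with a 778×806 mm rectangular top, 44 mm thick, top surface at z = 774 mm, supported by four round legs of 40 mm diameter, each leg's bounding box inset 41 mm from the nearest pair of top edges, running from the floor.

B is a simple wooden stool: a rectangular seat 260 mm (x) by 316 mm (y), 34 mm thick, top face at z = 385 mm, on four square legs, each 28×28 mm in cross-section. The legs rest on z = 0, each flush with a corner of the seat.

Three stools sit around the table at the −y, −x, +x sides.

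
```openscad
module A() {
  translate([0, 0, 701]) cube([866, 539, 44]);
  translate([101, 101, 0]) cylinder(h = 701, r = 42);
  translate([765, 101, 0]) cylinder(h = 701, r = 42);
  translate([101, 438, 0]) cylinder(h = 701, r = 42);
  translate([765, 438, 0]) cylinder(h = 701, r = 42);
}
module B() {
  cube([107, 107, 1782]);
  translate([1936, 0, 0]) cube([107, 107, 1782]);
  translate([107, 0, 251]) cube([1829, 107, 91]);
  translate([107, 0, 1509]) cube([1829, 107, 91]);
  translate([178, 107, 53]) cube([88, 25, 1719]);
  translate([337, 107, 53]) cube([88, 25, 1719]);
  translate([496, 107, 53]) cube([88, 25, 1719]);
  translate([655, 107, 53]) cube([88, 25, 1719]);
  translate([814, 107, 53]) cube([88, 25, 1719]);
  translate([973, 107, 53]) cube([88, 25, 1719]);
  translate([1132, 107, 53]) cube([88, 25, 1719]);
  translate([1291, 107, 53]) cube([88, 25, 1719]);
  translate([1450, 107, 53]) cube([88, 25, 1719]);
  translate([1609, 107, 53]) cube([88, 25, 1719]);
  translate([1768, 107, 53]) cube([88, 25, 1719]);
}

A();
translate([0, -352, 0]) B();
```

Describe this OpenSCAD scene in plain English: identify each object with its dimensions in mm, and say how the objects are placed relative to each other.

A is a table: top 866 mm (x) × 539 mm (y), 44 mm thick, upper face at z = 745 mm, on four round legs of 84 mm diameter, each leg's bounding box inset 59 mm from the nearest pair of top edges, running from z = 0 to the bottom of the top.

B is a fence section. Two 107×107 mm posts, 1782 mm tall, stand on the floor with a clear span of 1829 mm between their inner faces. Two horizontal rails of 107×91 mm section span the gap between the posts with their undersides at z = 251 mm and z = 1509 mm, flush with the posts' −y face. 11 pickets, each 88 mm wide, 25 mm thick and 1719 mm tall, are fixed to the +y face of the rails with their bottoms at z = 53 mm, evenly spaced across the span with equal gaps (rounded down to the nearest mm) at the −x end and between each pair — any rounding remainder accumulates at the +x end.

The fence section is on the floor beside the table on its −y side.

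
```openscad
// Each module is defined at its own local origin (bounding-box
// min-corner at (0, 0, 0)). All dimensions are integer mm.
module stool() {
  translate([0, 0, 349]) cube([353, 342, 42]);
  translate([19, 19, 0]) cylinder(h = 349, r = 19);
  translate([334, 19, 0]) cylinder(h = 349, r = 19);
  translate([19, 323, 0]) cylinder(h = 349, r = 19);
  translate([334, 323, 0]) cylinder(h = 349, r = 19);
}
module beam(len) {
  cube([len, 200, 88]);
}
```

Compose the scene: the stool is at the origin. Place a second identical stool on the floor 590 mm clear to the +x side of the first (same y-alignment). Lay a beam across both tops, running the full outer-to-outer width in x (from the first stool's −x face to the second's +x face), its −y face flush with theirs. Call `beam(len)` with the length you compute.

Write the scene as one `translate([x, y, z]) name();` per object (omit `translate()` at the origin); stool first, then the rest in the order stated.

stool();
translate([943, 0, 0]) stool();
translate([0, 0, 391]) beam(1296);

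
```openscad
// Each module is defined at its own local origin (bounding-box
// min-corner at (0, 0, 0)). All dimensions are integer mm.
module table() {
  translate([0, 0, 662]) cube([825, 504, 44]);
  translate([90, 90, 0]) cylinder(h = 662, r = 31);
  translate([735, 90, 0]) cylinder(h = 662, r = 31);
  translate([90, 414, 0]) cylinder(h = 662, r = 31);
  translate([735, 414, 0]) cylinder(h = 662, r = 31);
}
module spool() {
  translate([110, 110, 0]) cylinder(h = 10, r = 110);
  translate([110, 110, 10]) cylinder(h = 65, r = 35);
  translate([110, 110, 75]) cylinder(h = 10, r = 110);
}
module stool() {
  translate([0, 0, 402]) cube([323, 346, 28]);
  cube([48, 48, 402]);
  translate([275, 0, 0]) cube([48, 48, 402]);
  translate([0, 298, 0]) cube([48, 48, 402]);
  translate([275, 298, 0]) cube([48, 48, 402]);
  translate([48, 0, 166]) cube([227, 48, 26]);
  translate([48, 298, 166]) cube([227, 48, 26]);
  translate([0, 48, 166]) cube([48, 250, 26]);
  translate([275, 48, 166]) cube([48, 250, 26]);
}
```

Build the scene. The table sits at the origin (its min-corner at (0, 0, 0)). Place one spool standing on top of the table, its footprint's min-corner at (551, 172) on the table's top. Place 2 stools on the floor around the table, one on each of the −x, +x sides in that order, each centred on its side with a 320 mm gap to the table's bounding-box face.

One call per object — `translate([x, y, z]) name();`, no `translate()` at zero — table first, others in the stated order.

table();
translate([551, 172, 706]) spool();
translate([-643, 79, 0]) stool();
translate([1145, 79, 0]) stool();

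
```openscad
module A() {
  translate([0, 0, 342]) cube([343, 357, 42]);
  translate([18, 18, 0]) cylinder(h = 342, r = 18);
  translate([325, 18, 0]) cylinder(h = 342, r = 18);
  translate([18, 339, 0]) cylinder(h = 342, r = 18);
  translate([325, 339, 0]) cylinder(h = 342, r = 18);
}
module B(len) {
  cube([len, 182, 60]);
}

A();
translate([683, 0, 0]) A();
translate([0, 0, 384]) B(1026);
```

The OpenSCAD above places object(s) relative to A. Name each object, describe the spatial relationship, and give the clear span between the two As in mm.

Second stool starts at x = 683; first ends at x = 343; clear span = 683 − 343 = 340 mm.

A is a stool. B is a beam. A beam spans the tops of two stools. The clear span between the two stools is 340 mm.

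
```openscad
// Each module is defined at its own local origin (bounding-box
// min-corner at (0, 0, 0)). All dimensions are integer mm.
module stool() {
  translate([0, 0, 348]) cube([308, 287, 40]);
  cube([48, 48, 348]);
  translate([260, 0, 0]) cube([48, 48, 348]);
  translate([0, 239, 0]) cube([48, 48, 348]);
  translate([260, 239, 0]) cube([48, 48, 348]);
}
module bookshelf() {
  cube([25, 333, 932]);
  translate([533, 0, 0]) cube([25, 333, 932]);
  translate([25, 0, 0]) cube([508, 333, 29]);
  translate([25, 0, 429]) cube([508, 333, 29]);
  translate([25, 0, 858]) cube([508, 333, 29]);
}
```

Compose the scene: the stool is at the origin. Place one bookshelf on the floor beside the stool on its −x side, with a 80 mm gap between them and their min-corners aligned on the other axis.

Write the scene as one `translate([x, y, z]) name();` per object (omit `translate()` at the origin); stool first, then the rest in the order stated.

stool();
translate([-638, 0, 0]) bookshelf();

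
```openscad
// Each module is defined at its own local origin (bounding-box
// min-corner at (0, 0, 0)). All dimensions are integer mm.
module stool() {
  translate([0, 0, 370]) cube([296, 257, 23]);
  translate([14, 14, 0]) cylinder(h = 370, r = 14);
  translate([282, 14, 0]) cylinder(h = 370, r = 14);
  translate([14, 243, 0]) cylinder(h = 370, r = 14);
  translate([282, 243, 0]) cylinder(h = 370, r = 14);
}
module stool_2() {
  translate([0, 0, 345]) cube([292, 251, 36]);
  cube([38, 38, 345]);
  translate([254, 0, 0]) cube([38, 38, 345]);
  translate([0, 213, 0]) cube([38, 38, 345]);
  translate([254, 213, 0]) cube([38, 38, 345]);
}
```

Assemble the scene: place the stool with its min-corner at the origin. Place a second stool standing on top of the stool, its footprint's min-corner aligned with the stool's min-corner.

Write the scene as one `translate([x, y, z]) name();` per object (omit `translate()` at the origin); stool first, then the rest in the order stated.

stool();
translate([0, 0, 393]) stool_2();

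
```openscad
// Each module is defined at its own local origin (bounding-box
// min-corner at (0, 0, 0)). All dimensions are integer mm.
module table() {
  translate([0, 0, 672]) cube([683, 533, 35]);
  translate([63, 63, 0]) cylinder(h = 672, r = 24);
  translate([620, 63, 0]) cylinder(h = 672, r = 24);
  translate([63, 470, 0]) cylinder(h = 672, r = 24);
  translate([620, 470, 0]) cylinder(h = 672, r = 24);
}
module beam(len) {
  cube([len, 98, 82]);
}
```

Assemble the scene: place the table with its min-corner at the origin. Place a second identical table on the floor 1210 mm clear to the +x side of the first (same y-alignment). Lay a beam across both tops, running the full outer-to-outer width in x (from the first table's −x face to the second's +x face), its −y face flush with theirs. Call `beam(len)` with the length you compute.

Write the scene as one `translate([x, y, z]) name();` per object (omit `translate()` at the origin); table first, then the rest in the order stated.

table();
translate([1893, 0, 0]) table();
translate([0, 0, 707]) beam(2576);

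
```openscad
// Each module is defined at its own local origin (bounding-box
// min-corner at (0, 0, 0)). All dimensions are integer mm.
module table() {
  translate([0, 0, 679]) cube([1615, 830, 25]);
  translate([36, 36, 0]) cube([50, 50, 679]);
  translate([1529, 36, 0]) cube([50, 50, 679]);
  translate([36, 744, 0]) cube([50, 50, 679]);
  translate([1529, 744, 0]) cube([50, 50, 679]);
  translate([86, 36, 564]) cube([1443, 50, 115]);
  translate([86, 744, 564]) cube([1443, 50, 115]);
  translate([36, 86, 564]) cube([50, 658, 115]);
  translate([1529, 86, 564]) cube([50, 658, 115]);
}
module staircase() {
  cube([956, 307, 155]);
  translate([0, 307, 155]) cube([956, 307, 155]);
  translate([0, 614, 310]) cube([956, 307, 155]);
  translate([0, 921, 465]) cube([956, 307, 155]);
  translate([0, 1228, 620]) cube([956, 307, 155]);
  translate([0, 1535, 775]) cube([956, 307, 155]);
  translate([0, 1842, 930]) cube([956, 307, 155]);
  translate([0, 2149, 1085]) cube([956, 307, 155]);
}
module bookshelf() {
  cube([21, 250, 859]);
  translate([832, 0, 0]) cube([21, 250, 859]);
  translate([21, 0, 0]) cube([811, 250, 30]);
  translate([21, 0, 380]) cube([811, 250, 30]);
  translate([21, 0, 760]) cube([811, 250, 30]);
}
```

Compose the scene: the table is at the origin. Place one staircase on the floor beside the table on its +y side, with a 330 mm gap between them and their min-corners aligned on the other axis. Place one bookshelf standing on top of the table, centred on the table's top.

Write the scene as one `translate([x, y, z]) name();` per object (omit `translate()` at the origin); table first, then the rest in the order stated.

table();
translate([0, 1160, 0]) staircase();
translate([381, 290, 704]) bookshelf();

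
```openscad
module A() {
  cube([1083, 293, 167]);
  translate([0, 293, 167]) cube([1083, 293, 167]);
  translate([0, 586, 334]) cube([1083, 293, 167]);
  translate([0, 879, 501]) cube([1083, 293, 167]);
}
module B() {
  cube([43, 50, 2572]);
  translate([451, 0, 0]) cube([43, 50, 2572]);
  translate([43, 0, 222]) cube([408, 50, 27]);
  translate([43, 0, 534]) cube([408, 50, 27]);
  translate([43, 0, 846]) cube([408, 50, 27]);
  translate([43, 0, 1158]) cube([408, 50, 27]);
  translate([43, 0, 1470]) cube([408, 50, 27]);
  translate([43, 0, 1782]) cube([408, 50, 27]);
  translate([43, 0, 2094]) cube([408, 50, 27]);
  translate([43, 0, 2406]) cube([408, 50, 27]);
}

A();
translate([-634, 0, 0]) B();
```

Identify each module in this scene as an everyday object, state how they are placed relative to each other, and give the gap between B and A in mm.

The ladder's nearest face is 140 mm from the staircase's −x face.

A is a staircase. B is a ladder. The ladder is on the floor beside the staircase on its −x side. The gap between the ladder and the staircase is 140 mm.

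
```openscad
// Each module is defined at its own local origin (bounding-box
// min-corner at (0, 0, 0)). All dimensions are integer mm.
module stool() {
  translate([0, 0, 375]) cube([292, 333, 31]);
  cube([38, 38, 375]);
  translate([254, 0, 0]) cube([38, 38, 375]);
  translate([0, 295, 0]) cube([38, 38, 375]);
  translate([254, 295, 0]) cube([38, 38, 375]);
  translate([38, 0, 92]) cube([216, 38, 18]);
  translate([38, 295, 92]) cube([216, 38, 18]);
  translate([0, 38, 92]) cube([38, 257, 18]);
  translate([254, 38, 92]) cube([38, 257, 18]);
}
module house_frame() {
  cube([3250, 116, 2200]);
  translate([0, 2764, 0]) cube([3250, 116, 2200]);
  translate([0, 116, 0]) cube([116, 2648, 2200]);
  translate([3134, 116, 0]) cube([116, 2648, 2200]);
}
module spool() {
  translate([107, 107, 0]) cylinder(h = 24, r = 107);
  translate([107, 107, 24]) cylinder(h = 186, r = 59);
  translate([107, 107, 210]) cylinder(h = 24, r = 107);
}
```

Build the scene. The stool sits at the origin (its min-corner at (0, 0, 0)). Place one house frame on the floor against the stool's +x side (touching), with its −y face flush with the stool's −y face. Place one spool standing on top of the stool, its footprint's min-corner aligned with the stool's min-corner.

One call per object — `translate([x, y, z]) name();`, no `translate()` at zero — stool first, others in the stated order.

stool();
translate([292, 0, 0]) house_frame();
translate([0, 0, 406]) spool();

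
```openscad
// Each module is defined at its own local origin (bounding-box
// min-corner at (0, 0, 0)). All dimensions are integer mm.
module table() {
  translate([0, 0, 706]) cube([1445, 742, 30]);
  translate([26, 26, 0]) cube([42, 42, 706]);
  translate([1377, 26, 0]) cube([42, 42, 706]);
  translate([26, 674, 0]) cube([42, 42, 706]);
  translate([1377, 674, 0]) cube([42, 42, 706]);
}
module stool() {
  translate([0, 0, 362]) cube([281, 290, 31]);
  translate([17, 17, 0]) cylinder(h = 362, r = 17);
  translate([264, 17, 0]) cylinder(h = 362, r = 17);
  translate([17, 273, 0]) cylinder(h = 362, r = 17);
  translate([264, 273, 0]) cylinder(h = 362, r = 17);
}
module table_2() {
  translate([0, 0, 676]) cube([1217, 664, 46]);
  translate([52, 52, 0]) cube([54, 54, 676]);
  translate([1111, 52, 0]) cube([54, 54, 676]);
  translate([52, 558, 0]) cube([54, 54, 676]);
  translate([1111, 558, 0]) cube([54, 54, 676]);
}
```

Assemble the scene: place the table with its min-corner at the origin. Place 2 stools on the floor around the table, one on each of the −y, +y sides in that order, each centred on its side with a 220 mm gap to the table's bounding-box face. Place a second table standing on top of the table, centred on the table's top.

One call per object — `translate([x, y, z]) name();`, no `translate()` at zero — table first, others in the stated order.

table();
translate([582, -510, 0]) stool();
translate([582, 962, 0]) stool();
translate([114, 39, 736]) table_2();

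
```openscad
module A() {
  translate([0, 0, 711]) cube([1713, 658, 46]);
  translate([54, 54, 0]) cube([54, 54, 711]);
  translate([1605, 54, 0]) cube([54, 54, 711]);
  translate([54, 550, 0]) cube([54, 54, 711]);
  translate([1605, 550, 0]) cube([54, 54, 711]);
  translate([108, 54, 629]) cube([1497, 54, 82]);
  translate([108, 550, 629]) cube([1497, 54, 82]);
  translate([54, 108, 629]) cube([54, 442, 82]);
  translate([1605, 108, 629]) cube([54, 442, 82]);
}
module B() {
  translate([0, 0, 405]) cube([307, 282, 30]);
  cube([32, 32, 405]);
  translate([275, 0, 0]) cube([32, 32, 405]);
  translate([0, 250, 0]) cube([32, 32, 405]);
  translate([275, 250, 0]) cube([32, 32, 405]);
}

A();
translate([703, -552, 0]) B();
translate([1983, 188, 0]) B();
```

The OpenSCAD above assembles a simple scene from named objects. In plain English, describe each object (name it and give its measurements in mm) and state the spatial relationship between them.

A is a table with a 1713×658 mm rectangular top, 46 mm thick, top surface at z = 757 mm, supported by four 54×54 mm square legs, each inset 54 mm from the nearest pair of top edges, running from the floor. Four apron rails, 54 mm thick and 82 mm tall, run between adjacent legs with their top edges flush with the underside of the top and their outer faces flush with the legs' outer faces.

B is a four-legged stool. The seat is a 307×282×30 mm slab whose top surface is at z = 435 mm; four square legs, each 32×32 mm in cross-section, run from the floor (z = 0) to the underside of the seat, each flush with a corner of the seat.

Two stools sit around the table at the −y, +x sides.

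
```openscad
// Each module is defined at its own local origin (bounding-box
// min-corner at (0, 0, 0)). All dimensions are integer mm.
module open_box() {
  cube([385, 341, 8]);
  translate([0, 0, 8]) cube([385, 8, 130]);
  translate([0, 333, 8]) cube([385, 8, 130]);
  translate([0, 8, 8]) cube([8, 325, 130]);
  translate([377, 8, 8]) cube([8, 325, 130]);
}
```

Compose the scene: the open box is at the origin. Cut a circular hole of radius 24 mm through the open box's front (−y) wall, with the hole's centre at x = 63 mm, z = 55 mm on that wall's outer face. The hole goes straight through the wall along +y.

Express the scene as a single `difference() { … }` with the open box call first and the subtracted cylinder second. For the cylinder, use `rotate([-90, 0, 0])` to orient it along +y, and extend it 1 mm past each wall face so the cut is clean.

difference() {
  open_box();
  translate([63, -1, 55]) rotate([-90, 0, 0]) cylinder(h = 10, r = 24);
}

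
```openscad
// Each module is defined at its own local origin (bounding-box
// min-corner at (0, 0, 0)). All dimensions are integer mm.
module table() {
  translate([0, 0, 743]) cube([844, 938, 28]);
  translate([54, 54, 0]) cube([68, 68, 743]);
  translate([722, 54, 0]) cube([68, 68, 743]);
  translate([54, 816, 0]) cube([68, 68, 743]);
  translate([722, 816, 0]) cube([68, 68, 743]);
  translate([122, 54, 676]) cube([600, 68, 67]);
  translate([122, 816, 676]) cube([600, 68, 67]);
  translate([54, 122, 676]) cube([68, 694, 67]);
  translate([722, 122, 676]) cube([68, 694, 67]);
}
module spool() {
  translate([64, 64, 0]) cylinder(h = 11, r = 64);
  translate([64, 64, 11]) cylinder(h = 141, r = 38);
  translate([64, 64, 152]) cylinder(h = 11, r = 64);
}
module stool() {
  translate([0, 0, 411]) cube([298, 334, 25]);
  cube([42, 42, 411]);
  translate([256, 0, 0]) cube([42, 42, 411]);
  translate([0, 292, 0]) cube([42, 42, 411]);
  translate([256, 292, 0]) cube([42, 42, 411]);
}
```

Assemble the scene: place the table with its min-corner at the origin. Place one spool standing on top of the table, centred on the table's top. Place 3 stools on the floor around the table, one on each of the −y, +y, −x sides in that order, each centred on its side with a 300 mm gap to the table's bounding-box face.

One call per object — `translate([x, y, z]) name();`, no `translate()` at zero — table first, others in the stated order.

table();
translate([358, 405, 771]) spool();
translate([273, -634, 0]) stool();
translate([273, 1238, 0]) stool();
translate([-598, 302, 0]) stool();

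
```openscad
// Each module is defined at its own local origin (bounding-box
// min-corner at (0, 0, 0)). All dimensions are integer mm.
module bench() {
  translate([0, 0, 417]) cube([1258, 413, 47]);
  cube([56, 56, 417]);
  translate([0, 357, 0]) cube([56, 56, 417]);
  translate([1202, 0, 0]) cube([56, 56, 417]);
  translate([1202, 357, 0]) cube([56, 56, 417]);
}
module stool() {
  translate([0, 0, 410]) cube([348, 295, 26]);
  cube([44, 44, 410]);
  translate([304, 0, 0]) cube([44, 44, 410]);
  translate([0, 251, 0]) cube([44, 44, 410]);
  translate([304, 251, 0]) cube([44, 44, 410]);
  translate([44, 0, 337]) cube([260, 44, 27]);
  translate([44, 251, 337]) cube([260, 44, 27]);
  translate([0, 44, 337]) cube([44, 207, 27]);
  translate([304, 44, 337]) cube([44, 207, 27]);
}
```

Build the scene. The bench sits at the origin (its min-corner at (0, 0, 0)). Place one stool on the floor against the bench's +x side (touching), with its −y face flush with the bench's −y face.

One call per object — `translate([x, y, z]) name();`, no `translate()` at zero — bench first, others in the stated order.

bench();
translate([1258, 0, 0]) stool();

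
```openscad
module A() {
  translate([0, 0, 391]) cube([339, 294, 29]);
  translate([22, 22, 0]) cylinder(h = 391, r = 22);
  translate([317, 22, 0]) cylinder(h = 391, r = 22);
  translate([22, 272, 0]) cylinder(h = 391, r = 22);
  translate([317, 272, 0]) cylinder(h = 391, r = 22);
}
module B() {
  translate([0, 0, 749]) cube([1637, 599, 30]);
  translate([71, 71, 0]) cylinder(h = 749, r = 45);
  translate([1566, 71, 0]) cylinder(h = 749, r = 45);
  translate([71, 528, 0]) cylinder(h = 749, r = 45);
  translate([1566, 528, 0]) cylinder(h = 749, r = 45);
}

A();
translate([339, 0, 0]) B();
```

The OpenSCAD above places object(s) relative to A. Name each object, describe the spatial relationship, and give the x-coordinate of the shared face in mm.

A is a stool. B is a table. The table is against the stool's +x side, with their −y faces flush. The x-coordinate of the shared face is 339 mm.

The stool's +x face and the table's −x face are both at x = 339 mm.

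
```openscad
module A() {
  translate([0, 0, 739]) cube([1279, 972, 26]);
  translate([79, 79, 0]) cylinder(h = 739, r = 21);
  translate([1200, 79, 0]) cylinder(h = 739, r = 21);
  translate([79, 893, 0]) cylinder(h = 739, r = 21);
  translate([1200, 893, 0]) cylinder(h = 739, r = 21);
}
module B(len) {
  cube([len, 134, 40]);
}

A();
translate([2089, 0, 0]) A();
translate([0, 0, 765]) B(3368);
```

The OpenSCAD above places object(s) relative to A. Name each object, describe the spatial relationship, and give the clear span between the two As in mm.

A is a table. B is a beam. A beam spans the tops of two tables. The clear span between the two tables is 810 mm.

Second table starts at x = 2089; first ends at x = 1279; clear span = 2089 − 1279 = 810 mm.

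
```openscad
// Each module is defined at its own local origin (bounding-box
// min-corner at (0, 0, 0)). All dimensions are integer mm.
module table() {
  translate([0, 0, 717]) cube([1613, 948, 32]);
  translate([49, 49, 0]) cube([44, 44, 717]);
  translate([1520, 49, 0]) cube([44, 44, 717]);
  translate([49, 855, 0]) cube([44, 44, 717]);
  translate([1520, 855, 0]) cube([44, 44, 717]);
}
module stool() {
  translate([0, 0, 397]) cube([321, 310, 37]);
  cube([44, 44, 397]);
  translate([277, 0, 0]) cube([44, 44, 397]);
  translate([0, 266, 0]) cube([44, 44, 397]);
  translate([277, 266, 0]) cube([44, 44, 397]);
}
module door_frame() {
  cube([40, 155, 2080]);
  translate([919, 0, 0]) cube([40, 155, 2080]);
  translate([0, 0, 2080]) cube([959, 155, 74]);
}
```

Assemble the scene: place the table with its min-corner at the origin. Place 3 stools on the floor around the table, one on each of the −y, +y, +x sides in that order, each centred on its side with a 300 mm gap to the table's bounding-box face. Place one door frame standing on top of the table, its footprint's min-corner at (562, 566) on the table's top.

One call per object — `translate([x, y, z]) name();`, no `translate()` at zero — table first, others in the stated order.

table();
translate([646, -610, 0]) stool();
translate([646, 1248, 0]) stool();
translate([1913, 319, 0]) stool();
translate([562, 566, 749]) door_frame();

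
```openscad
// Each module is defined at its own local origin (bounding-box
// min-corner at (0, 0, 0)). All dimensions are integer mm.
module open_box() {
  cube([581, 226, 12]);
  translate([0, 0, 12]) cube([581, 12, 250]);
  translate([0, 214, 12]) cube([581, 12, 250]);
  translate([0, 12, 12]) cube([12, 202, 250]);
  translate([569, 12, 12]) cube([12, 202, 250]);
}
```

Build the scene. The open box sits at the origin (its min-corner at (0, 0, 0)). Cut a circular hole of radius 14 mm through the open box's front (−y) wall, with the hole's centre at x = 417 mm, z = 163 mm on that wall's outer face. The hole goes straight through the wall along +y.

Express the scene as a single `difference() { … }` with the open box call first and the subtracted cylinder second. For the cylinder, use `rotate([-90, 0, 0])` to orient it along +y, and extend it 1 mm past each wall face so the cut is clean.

difference() {
  open_box();
  translate([417, -1, 163]) rotate([-90, 0, 0]) cylinder(h = 14, r = 14);
}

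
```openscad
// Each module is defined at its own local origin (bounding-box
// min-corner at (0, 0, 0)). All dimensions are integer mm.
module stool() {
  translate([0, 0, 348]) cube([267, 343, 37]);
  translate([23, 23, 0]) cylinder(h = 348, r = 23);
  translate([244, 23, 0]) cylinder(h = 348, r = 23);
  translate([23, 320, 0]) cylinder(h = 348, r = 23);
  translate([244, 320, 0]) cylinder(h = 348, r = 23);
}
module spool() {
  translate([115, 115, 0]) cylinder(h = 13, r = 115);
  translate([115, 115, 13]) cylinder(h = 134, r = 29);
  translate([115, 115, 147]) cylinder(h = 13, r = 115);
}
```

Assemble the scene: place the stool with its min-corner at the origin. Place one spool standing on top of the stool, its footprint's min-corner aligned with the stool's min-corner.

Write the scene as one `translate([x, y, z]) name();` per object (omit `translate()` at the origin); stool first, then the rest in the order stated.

stool();
translate([0, 0, 385]) spool();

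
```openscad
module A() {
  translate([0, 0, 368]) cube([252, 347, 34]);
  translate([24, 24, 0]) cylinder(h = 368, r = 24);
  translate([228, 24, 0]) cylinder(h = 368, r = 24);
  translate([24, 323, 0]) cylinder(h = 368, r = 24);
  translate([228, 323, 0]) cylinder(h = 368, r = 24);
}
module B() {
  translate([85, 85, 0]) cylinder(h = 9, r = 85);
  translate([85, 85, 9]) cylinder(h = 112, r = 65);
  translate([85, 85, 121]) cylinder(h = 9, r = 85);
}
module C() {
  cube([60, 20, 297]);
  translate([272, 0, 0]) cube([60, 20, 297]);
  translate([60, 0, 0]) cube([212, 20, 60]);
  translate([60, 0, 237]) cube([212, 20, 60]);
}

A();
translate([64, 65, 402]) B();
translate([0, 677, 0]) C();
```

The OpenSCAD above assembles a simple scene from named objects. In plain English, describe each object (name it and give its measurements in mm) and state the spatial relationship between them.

A is a simple wooden stool: a rectangular seat 252 mm (x) by 347 mm (y), 34 mm thick, top face at z = 402 mm, on four round legs, each 48 mm in diameter. The legs rest on z = 0, each leg's axis is inset half a diameter from the nearest pair of seat edges (so the leg's bounding box is flush with the corner).

B is a spool: two coaxial disc flanges of radius 85 mm and thickness 9 mm, joined by a core cylinder of radius 65 mm and height 112 mm. The lower flange rests on z = 0 and the three cylinders share a vertical axis.

C is a rectangular picture frame lying in the x–z plane (depth along y). The opening is 212 mm wide (x) by 177 mm tall (z), surrounded by a border 60 mm wide on all four sides. The frame is 20 mm deep and is made of two full-height vertical stiles with two horizontal rails fitted between them.

The spool is on top of the stool. The picture frame is on the floor beside the stool on its +y side.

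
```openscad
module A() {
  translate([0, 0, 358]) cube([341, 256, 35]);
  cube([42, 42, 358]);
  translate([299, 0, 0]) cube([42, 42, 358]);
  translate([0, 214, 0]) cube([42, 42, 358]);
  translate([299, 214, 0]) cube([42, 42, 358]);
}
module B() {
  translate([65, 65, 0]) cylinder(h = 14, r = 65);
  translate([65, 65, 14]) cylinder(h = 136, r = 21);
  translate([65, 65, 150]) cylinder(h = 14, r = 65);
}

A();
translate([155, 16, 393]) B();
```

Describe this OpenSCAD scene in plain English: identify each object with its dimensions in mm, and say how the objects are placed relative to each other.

A is a four-legged stool. The seat is 341×256 mm, 35 mm thick, top at z = 393 mm. It stands on four square legs, each 42×42 mm in cross-section, from z = 0 to the seat underside, each flush with a corner of the seat.

B is a spool: two coaxial disc flanges of radius 65 mm and thickness 14 mm, joined by a core cylinder of radius 21 mm and height 136 mm. The lower flange rests on z = 0 and the three cylinders share a vertical axis.

The spool is on top of the stool.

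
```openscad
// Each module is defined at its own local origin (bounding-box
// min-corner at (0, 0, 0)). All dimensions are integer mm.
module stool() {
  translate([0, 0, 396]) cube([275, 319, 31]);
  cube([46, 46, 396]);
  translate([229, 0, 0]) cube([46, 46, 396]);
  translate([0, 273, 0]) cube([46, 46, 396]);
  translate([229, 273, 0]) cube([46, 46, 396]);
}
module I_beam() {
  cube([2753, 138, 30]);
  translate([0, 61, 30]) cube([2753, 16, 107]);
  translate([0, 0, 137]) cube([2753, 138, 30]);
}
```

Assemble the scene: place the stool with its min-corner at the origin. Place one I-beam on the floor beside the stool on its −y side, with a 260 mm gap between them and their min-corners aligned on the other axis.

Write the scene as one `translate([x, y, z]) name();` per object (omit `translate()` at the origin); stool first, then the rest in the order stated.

stool();
translate([0, -398, 0]) I_beam();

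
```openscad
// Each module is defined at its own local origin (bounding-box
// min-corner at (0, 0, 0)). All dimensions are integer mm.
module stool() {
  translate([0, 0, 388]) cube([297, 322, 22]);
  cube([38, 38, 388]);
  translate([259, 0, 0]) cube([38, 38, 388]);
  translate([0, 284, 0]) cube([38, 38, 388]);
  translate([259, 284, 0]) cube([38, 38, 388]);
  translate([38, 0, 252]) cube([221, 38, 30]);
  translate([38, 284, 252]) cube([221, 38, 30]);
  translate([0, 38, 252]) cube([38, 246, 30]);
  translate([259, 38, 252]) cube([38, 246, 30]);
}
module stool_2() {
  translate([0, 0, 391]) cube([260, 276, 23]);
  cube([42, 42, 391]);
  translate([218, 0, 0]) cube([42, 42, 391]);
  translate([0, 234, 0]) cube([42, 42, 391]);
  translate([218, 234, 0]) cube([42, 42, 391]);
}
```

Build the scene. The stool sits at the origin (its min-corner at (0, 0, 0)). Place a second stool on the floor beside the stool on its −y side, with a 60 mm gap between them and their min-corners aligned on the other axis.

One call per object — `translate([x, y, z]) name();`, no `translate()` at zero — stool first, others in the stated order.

stool();
translate([0, -336, 0]) stool_2();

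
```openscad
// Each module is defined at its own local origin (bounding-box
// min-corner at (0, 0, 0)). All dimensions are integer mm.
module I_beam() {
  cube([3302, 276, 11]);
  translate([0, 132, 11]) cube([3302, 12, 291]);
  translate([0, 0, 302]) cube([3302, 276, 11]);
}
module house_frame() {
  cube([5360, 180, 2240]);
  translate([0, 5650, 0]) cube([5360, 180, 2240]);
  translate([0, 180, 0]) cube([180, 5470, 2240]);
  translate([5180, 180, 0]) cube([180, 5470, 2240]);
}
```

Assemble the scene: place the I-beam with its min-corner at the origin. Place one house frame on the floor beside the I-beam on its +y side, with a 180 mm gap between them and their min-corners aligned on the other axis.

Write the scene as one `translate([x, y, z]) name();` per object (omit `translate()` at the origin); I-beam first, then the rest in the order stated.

I_beam();
translate([0, 456, 0]) house_frame();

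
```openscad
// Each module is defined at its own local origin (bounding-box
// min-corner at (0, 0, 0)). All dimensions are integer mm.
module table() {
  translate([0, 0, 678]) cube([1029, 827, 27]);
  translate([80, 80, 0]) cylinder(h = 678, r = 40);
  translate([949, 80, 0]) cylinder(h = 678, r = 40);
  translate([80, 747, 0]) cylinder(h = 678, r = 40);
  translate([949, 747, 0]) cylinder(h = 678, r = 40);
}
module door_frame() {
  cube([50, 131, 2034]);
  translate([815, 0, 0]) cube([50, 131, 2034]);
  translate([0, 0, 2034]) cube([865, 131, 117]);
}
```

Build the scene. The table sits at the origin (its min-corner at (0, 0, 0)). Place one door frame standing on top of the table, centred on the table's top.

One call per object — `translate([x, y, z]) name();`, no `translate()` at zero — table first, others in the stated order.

table();
translate([82, 348, 705]) door_frame();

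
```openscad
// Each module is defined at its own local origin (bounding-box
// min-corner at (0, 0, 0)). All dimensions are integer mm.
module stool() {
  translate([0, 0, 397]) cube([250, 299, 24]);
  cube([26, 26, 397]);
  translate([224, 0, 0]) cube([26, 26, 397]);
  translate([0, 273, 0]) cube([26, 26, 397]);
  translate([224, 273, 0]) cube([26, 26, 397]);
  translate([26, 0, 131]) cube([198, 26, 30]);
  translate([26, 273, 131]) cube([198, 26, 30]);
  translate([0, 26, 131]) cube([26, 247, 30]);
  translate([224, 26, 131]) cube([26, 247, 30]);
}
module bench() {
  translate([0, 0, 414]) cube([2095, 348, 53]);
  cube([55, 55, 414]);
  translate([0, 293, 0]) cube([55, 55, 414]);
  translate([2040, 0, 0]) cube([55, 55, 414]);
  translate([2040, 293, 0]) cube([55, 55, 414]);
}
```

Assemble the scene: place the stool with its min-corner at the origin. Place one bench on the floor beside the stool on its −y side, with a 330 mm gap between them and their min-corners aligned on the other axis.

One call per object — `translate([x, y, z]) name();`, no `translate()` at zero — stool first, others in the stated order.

stool();
translate([0, -678, 0]) bench();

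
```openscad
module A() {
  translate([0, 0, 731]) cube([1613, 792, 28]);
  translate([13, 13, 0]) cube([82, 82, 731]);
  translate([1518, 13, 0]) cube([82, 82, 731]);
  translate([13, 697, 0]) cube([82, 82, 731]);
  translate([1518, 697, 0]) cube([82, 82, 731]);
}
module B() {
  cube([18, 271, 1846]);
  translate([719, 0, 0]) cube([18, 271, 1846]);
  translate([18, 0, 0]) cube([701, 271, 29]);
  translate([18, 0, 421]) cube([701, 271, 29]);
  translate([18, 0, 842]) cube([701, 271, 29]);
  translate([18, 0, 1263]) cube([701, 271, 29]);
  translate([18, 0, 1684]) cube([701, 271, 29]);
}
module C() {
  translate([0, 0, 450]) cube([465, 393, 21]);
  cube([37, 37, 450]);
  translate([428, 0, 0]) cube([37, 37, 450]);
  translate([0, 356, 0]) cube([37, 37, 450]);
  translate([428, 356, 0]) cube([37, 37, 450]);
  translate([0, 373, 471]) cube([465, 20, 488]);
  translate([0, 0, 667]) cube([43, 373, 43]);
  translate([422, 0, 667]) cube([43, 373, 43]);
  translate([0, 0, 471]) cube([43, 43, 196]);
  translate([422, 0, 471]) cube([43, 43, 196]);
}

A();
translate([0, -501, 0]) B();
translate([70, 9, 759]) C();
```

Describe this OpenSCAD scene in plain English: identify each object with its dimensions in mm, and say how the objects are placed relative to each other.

A is a rectangular dining table. The top is 1613×792×28 mm with its upper surface at z = 759 mm. It stands on four 82×82 mm square legs, each inset 13 mm from the nearest pair of top edges, running from the floor to the underside of the top.

B is an open bookshelf. Two side panels, each 18 mm thick, 271 mm deep and 1846 mm tall, stand 737 mm apart (outside-to-outside). Between them sit 5 shelves, each 29 mm thick and 271 mm deep, spanning the full gap between the sides. The bottom shelf rests on the floor (its underside at z = 0) and the clear gap between one shelf's top and the next shelf's underside is 392 mm.

C is a chair. The seat is a 465×393×21 mm slab with its top at z = 471 mm, on four 37×37 mm corner legs (flush with the seat edges, standing on z = 0). A flat backrest 20 mm thick, 488 mm tall, spans the full seat width and rises from the seat top along its +y edge, rear face flush with the rear of the seat. Two armrests of 43×43 mm section run along each side from the seat's front edge to the front of the backrest, top faces 239 mm above the seat top and outer faces flush with the seat's x-edges; a 43×43 mm post under the front of each armrest stands on the seat at the front corner.

The bookshelf is on the floor beside the table on its −y side. The chair is on top of the table.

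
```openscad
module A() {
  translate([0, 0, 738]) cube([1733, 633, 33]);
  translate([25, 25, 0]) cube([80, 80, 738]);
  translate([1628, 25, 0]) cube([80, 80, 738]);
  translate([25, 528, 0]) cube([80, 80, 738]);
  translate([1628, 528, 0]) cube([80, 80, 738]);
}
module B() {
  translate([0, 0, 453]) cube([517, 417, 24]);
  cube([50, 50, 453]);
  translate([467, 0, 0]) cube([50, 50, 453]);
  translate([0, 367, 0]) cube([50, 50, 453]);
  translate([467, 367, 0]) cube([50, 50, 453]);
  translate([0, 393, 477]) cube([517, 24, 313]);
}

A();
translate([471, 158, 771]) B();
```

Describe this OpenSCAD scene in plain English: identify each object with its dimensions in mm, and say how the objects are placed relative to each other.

A is a table: top 1733 mm (x) × 633 mm (y), 33 mm thick, upper face at z = 771 mm, on four 80×80 mm square legs, each inset 25 mm from the nearest pair of top edges, running from z = 0 to the bottom of the top.

B is a chair. The seat is a 517×417×24 mm slab with its top at z = 477 mm, on four 50×50 mm corner legs (flush with the seat edges, standing on z = 0). A flat backrest 24 mm thick, 313 mm tall, spans the full seat width and rises from the seat top along its +y edge, rear face flush with the rear of the seat.

The chair is on top of the table.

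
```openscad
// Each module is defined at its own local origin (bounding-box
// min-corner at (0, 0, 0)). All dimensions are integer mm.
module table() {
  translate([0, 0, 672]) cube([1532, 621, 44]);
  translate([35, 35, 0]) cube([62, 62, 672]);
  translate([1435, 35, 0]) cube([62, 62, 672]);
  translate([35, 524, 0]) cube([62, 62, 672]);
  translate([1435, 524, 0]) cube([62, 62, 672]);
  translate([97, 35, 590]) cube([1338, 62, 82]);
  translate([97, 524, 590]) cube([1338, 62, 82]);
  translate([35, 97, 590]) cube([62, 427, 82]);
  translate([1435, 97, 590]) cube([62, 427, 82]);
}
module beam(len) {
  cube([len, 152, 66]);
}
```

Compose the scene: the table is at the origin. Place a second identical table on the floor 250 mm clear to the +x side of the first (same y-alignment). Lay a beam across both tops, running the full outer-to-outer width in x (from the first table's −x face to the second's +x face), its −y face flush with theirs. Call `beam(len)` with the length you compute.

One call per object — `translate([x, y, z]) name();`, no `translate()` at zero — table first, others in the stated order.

table();
translate([1782, 0, 0]) table();
translate([0, 0, 716]) beam(3314);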